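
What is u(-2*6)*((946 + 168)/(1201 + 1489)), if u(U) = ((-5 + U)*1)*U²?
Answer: -1363536/1345 ≈ -1013.8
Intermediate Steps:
u(U) = U²*(-5 + U) (u(U) = (-5 + U)*U² = U²*(-5 + U))
u(-2*6)*((946 + 168)/(1201 + 1489)) = ((-2*6)²*(-5 - 2*6))*((946 + 168)/(1201 + 1489)) = ((-12)²*(-5 - 12))*(1114/2690) = (144*(-17))*(1114*(1/2690)) = -2448*557/1345 = -1363536/1345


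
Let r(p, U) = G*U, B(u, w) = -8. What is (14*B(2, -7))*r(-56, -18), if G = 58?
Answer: 116928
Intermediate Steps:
r(p, U) = 58*U
(14*B(2, -7))*r(-56, -18) = (14*(-8))*(58*(-18)) = -112*(-1044) = 116928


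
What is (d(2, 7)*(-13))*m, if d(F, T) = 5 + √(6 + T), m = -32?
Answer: 2080 + 416*√13 ≈ 3579.9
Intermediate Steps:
(d(2, 7)*(-13))*m = ((5 + √(6 + 7))*(-13))*(-32) = ((5 + √13)*(-13))*(-32) = (-65 - 13*√13)*(-32) = 2080 + 416*√13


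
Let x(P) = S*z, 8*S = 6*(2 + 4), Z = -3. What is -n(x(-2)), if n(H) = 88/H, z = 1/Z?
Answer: 176/3 ≈ 58.667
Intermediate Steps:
S = 9/2 (S = (6*(2 + 4))/8 = (6*6)/8 = (⅛)*36 = 9/2 ≈ 4.5000)
z = -⅓ (z = 1/(-3) = 1*(-⅓) = -⅓ ≈ -0.33333)
x(P) = -3/2 (x(P) = (9/2)*(-⅓) = -3/2)
-n(x(-2)) = -88/(-3/2) = -88*(-2)/3 = -1*(-176/3) = 176/3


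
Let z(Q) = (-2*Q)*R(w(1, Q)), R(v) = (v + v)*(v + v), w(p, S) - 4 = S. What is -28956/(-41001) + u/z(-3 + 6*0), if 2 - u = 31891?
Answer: -435595315/328008 ≈ -1328.0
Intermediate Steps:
u = -31889 (u = 2 - 1*31891 = 2 - 31891 = -31889)
w(p, S) = 4 + S
R(v) = 4*v² (R(v) = (2*v)*(2*v) = 4*v²)
z(Q) = -8*Q*(4 + Q)² (z(Q) = (-2*Q)*(4*(4 + Q)²) = -8*Q*(4 + Q)²)
-28956/(-41001) + u/z(-3 + 6*0) = -28956/(-41001) - 31889*(-1/(8*(-3 + 6*0)*(4 + (-3 + 6*0))²)) = -28956*(-1/41001) - 31889*(-1/(8*(-3 + 0)*(4 + (-3 + 0))²)) = 9652/13667 - 31889*1/(24*(4 - 3)²) = 9652/13667 - 31889/((-8*(-3)*1²)) = 9652/13667 - 31889/((-8*(-3)*1)) = 9652/13667 - 31889/24 = -435595315/328008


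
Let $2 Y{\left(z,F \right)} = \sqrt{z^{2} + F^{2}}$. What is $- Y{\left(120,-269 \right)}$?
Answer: $- \frac{\sqrt{86761}}{2} \approx -147.28$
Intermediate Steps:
$Y{\left(z,F \right)} = \frac{\sqrt{F^{2} + z^{2}}}{2}$ ($Y{\left(z,F \right)} = \frac{\sqrt{z^{2} + F^{2}}}{2} = \frac{\sqrt{F^{2} + z^{2}}}{2}$)
$- Y{\left(120,-269 \right)} = - \frac{\sqrt{\left(-269\right)^{2} + 120^{2}}}{2} = - \frac{\sqrt{72361 + 14400}}{2} = - \frac{\sqrt{86761}}{2}$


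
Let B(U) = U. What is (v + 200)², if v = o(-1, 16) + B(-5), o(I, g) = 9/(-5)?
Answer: 933156/25 ≈ 37326.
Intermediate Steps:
o(I, g) = -9/5 (o(I, g) = 9*(-⅕) = -9/5)
v = -34/5 (v = -9/5 - 5 = -34/5 ≈ -6.8000)
(v + 200)² = (-34/5 + 200)² = (966/5)² = 933156/25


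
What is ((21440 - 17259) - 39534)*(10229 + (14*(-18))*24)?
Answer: -147810893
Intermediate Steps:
((21440 - 17259) - 39534)*(10229 + (14*(-18))*24) = (4181 - 39534)*(10229 - 252*24) = -35353*(10229 - 6048) = -35353*4181 = -147810893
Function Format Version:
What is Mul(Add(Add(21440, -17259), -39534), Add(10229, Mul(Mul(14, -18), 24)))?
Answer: -147810893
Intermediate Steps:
Mul(Add(Add(21440, -17259), -39534), Add(10229, Mul(Mul(14, -18), 24))) = Mul(Add(4181, -39534), Add(10229, Mul(-252, 24))) = Mul(-35353, Add(10229, -6048)) = Mul(-35353, 4181) = -147810893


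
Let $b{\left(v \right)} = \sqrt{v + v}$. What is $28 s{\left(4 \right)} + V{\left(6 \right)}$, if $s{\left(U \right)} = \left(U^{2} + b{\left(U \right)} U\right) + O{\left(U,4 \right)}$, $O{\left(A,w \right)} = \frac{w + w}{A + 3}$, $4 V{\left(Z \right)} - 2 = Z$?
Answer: $482 + 224 \sqrt{2} \approx 798.78$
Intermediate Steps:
$V{\left(Z \right)} = \frac{1}{2} + \frac{Z}{4}$
$O{\left(A,w \right)} = \frac{2 w}{3 + A}$
$b{\left(v \right)} = \sqrt{2} \sqrt{v}$ ($b{\left(v \right)} = \sqrt{2 v} = \sqrt{2} \sqrt{v}$)
$s{\left(U \right)} = U^{2} + \frac{8}{3 + U} + \sqrt{2} U^{\frac{3}{2}}$ ($s{\left(U \right)} = \left(U^{2} + \sqrt{2} \sqrt{U} U\right) + 2 \cdot 4 \frac{1}{3 + U} = \left(U^{2} + \sqrt{2} U^{\frac{3}{2}}\right) + \frac{8}{3 + U} = U^{2} + \frac{8}{3 + U} + \sqrt{2} U^{\frac{3}{2}}$)
$28 s{\left(4 \right)} + V{\left(6 \right)} = 28 \frac{8 + \left(3 + 4\right) \left(4^{2} + \sqrt{2} \cdot 4^{\frac{3}{2}}\right)}{3 + 4} + \left(\frac{1}{2} + \frac{1}{4} \cdot 6\right) = 28 \frac{8 + 7 \left(16 + \sqrt{2} \cdot 8\right)}{7} + \left(\frac{1}{2} + \frac{3}{2}\right) = 28 \frac{8 + 7 \left(16 + 8 \sqrt{2}\right)}{7} + 2 = 28 \frac{8 + \left(112 + 56 \sqrt{2}\right)}{7} + 2 = 28 \frac{120 + 56 \sqrt{2}}{7} + 2 = 28 \left(\frac{120}{7} + 8 \sqrt{2}\right) + 2 = \left(480 + 224 \sqrt{2}\right) + 2 = 482 + 224 \sqrt{2}$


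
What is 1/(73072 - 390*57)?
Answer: 1/50842 ≈ 1.9669e-5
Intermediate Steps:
1/(73072 - 390*57) = 1/(73072 - 22230) = 1/50842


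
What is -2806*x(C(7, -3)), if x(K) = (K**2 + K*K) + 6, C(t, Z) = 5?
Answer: -157136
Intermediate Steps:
x(K) = 6 + 2*K**2 (x(K) = (K**2 + K**2) + 6 = 2*K**2 + 6 = 6 + 2*K**2)
-2806*x(C(7, -3)) = -2806*(6 + 2*5**2) = -2806*(6 + 2*25) = -2806*(6 + 50) = -2806*56 = -157136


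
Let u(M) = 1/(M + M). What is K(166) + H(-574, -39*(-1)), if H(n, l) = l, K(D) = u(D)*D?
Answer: 79/2 ≈ 39.500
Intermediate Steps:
u(M) = 1/(2*M)
K(D) = 1/2 (K(D) = (1/(2*D))*D = 1/2)
K(166) + H(-574, -39*(-1)) = 1/2 - 39*(-1) = 1/2 + 39 = 79/2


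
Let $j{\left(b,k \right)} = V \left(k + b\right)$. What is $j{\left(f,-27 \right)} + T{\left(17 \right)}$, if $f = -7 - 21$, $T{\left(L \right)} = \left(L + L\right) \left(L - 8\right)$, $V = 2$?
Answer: $196$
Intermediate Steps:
$T{\left(L \right)} = 2 L \left(-8 + L\right)$
$f = -28$ ($f = -7 - 21 = -28$)
$j{\left(b,k \right)} = 2 b + 2 k$ ($j{\left(b,k \right)} = 2 \left(k + b\right) = 2 \left(b + k\right) = 2 b + 2 k$)
$j{\left(f,-27 \right)} + T{\left(17 \right)} = \left(2 \left(-28\right) + 2 \left(-27\right)\right) + 2 \cdot 17 \left(-8 + 17\right) = \left(-56 - 54\right) + 2 \cdot 17 \cdot 9 = -110 + 306 = 196$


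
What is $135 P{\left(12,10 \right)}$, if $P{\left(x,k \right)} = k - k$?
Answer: $0$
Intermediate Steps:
$P{\left(x,k \right)} = 0$
$135 P{\left(12,10 \right)} = 135 \cdot 0 = 0$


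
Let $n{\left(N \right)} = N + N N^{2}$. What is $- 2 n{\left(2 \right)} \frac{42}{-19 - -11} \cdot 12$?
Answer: $1260$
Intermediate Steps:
$n{\left(N \right)} = N + N^{3}$
$- 2 n{\left(2 \right)} \frac{42}{-19 - -11} \cdot 12 = - 2 \left(2 + 2^{3}\right) \frac{42}{-19 - -11} \cdot 12 = - 2 \left(2 + 8\right) \frac{42}{-19 + 11} \cdot 12 = \left(-2\right) 10 \frac{42}{-8} \cdot 12 = - 20 \cdot 42 \left(- \frac{1}{8}\right) 12 = \left(-20\right) \left(- \frac{21}{4}\right) 12 = 105 \cdot 12 = 1260$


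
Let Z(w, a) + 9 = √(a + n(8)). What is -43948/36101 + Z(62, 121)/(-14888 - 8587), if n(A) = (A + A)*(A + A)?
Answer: -343784797/282490325 - √377/23475 ≈ -1.2178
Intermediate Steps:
n(A) = 4*A² (n(A) = (2*A)*(2*A) = 4*A²)
Z(w, a) = -9 + √(256 + a) (Z(w, a) = -9 + √(a + 4*8²) = -9 + √(a + 4*64) = -9 + √(a + 256) = -9 + √(256 + a))
-43948/36101 + Z(62, 121)/(-14888 - 8587) = -43948/36101 + (-9 + √(256 + 121))/(-14888 - 8587) = -43948*1/36101 + (-9 + √377)/(-23475) = -43948/36101 + (-9 + √377)*(-1/23475) = -43948/36101 + (3/7825 - √377/23475) = -343784797/282490325 - √377/23475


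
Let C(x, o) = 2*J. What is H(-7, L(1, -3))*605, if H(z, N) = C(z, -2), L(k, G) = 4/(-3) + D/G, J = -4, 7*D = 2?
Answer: -4840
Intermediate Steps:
D = 2/7 (D = (1/7)*2 = 2/7 ≈ 0.28571)
C(x, o) = -8 (C(x, o) = 2*(-4) = -8)
L(k, G) = -4/3 + 2/(7*G) (L(k, G) = 4/(-3) + 2/(7*G) = 4*(-1/3) + 2/(7*G) = -4/3 + 2/(7*G))
H(z, N) = -8
H(-7, L(1, -3))*605 = -8*605 = -4840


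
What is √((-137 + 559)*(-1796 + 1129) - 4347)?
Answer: 17*I*√989 ≈ 534.62*I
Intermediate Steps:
√((-137 + 559)*(-1796 + 1129) - 4347) = √(422*(-667) - 4347) = √(-281474 - 4347) = √(-285821) = 17*I*√989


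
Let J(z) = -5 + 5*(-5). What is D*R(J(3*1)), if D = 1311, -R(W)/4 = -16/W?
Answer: -13984/5 ≈ -2796.8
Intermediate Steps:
J(z) = -30 (J(z) = -5 - 25 = -30)
R(W) = 64/W (R(W) = -(-64)/W = 64/W)
D*R(J(3*1)) = 1311*(64/(-30)) = 1311*(64*(-1/30)) = 1311*(-32/15) = -13984/5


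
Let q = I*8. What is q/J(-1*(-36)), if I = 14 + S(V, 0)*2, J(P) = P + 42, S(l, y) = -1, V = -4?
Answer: 16/13 ≈ 1.2308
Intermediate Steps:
J(P) = 42 + P
I = 12 (I = 14 - 1*2 = 14 - 2 = 12)
q = 96 (q = 12*8 = 96)
q/J(-1*(-36)) = 96/(42 - 1*(-36)) = 96/(42 + 36) = 96/78 = 96*(1/78) = 16/13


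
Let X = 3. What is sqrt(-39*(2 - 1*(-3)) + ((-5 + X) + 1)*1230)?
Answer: 5*I*sqrt(57) ≈ 37.749*I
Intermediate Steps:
sqrt(-39*(2 - 1*(-3)) + ((-5 + X) + 1)*1230) = sqrt(-39*(2 - 1*(-3)) + ((-5 + 3) + 1)*1230) = sqrt(-39*(2 + 3) + (-2 + 1)*1230) = sqrt(-39*5 - 1*1230) = sqrt(-195 - 1230) = sqrt(-1425) = 5*I*sqrt(57)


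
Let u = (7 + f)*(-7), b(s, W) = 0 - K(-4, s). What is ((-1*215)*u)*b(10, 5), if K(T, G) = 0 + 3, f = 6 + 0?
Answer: -58695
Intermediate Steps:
f = 6
K(T, G) = 3
b(s, W) = -3 (b(s, W) = 0 - 1*3 = 0 - 3 = -3)
u = -91 (u = (7 + 6)*(-7) = 13*(-7) = -91)
((-1*215)*u)*b(10, 5) = (-1*215*(-91))*(-3) = -215*(-91)*(-3) = 19565*(-3) = -58695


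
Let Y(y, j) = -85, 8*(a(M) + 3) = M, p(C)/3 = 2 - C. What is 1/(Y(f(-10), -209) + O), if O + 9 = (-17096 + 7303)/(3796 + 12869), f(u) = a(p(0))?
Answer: -16665/1576303 ≈ -0.010572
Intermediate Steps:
p(C) = 6 - 3*C (p(C) = 3*(2 - C) = 6 - 3*C)
a(M) = -3 + M/8
f(u) = -9/4 (f(u) = -3 + (6 - 3*0)/8 = -3 + (6 + 0)/8 = -3 + (1/8)*6 = -3 + 3/4 = -9/4)
O = -159778/16665 (O = -9 + (-17096 + 7303)/(3796 + 12869) = -9 - 9793/16665 = -159778/16665 ≈ -9.5876)
1/(Y(f(-10), -209) + O) = 1/(-85 - 159778/16665) = 1/(-1576303/16665) = -16665/1576303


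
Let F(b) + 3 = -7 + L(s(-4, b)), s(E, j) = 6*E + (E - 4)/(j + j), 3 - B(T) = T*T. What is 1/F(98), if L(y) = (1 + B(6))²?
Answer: 1/1014 ≈ 0.00098619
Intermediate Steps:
B(T) = 3 - T² (B(T) = 3 - T*T = 3 - T²)
s(E, j) = 6*E + (-4 + E)/(2*j) (s(E, j) = 6*E + (-4 + E)/((2*j)) = 6*E + (-4 + E)*(1/(2*j)) = 6*E + (-4 + E)/(2*j))
L(y) = 1024 (L(y) = (1 + (3 - 1*6²))² = (1 + (3 - 1*36))² = (1 + (3 - 36))² = (1 - 33)² = (-32)² = 1024)
F(b) = 1014 (F(b) = -3 + (-7 + 1024) = -3 + 1017 = 1014)
1/F(98) = 1/1014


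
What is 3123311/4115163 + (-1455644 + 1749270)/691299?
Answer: 1122486874009/948269355579 ≈ 1.1837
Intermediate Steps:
3123311/4115163 + (-1455644 + 1749270)/691299 = 3123311*(1/4115163) + 293626*(1/691299) = 3123311/4115163 + 293626/691299 = 1122486874009/948269355579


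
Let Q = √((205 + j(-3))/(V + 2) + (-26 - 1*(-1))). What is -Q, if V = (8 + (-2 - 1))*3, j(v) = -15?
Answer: -I*√3995/17 ≈ -3.718*I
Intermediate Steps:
V = 15 (V = (8 - 3)*3 = 5*3 = 15)
Q = I*√3995/17 (Q = √((205 - 15)/(15 + 2) + (-26 - 1*(-1))) = √(190/17 + (-26 + 1)) = √(190*(1/17) - 25) = √(190/17 - 25) = √(-235/17) = I*√3995/17 ≈ 3.718*I)
-Q = -I*√3995/17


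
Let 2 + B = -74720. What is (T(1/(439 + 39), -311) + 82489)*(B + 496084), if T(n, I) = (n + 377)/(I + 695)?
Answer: 1063321132107645/30592 ≈ 3.4758e+10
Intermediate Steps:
B = -74722 (B = -2 - 74720 = -74722)
T(n, I) = (377 + n)/(695 + I)
(T(1/(439 + 39), -311) + 82489)*(B + 496084) = ((377 + 1/(439 + 39))/(695 - 311) + 82489)*(-74722 + 496084) = ((377 + 1/478)/384 + 82489)*421362 = ((1/384)*(180207/478) + 82489)*421362 = (60069/61184 + 82489)*421362 = (5047067045/61184)*421362 = 1063321132107645/30592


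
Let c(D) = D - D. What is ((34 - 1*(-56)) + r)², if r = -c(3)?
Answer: 8100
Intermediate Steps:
c(D) = 0
r = 0 (r = -1*0 = 0)
((34 - 1*(-56)) + r)² = ((34 - 1*(-56)) + 0)² = ((34 + 56) + 0)² = (90 + 0)² = 90² = 8100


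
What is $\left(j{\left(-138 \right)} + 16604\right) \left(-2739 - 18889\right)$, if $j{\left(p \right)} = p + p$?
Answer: $-353141984$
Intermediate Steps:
$j{\left(p \right)} = 2 p$
$\left(j{\left(-138 \right)} + 16604\right) \left(-2739 - 18889\right) = \left(2 \left(-138\right) + 16604\right) \left(-2739 - 18889\right) = \left(-276 + 16604\right) \left(-21628\right) = 16328 \left(-21628\right) = -353141984$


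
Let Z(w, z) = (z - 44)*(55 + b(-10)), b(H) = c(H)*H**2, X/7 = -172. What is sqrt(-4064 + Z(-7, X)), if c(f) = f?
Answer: 16*sqrt(4591) ≈ 1084.1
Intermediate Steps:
X = -1204 (X = 7*(-172) = -1204)
b(H) = H**3 (b(H) = H*H**2 = H**3)
Z(w, z) = 41580 - 945*z (Z(w, z) = (z - 44)*(55 + (-10)**3) = (-44 + z)*(55 - 1000) = (-44 + z)*(-945) = 41580 - 945*z)
sqrt(-4064 + Z(-7, X)) = sqrt(-4064 + (41580 - 945*(-1204))) = sqrt(-4064 + (41580 + 1137780)) = sqrt(-4064 + 1179360) = sqrt(1175296) = 16*sqrt(4591)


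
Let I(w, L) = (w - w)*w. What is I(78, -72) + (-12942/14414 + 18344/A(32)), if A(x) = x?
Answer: 16499767/28828 ≈ 572.35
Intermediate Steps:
I(w, L) = 0 (I(w, L) = 0*w = 0)
I(78, -72) + (-12942/14414 + 18344/A(32)) = 0 + (-12942/14414 + 18344/32) = 0 + (-12942*1/14414 + 18344*(1/32)) = 0 + (-6471/7207 + 2293/4) = 0 + 16499767/28828 = 16499767/28828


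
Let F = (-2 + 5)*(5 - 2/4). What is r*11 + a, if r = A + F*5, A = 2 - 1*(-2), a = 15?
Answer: 1603/2 ≈ 801.50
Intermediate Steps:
F = 27/2 (F = 3*(5 - 2*1/4) = 3*(5 - 1/2) = 3*(9/2) = 27/2 ≈ 13.500)
A = 4 (A = 2 + 2 = 4)
r = 143/2 (r = 4 + (27/2)*5 = 4 + 135/2 = 143/2 ≈ 71.500)
r*11 + a = (143/2)*11 + 15 = 1573/2 + 15 = 1603/2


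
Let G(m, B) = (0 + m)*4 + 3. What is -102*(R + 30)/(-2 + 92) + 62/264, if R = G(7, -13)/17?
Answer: -7883/220 ≈ -35.832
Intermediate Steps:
G(m, B) = 3 + 4*m (G(m, B) = m*4 + 3 = 4*m + 3 = 3 + 4*m)
R = 31/17 (R = (3 + 4*7)/17 = (3 + 28)*(1/17) = 31*(1/17) = 31/17 ≈ 1.8235)
-102*(R + 30)/(-2 + 92) + 62/264 = -102*(31/17 + 30)/(-2 + 92) + 62/264 = -102/(90/(541/17)) + 62*(1/264) = -102/(90*(17/541)) + 31/132 = -102/1530/541 + 31/132 = -102*541/1530 + 31/132 = -541/15 + 31/132 = -7883/220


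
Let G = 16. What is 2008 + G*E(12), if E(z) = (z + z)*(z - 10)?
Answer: 2776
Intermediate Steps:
E(z) = 2*z*(-10 + z) (E(z) = (2*z)*(-10 + z) = 2*z*(-10 + z))
2008 + G*E(12) = 2008 + 16*(2*12*(-10 + 12)) = 2008 + 16*(2*12*2) = 2008 + 16*48 = 2008 + 768 = 2776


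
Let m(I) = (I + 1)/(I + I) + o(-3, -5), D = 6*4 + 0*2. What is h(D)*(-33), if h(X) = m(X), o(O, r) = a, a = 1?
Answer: -803/16 ≈ -50.188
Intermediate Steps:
o(O, r) = 1
D = 24 (D = 24 + 0 = 24)
m(I) = 1 + (1 + I)/(2*I) (m(I) = (I + 1)/(I + I) + 1 = (1 + I)/((2*I)) + 1 = (1 + I)*(1/(2*I)) + 1 = (1 + I)/(2*I) + 1 = 1 + (1 + I)/(2*I))
h(X) = (1 + 3*X)/(2*X)
h(D)*(-33) = ((½)*(1 + 3*24)/24)*(-33) = ((½)*(1/24)*(1 + 72))*(-33) = ((½)*(1/24)*73)*(-33) = (73/48)*(-33) = -803/16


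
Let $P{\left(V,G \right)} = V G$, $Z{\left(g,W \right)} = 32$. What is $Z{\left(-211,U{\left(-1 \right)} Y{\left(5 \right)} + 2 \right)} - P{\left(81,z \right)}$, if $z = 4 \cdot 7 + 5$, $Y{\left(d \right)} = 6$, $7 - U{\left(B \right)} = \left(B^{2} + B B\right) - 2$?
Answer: $-2641$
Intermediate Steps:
$U{\left(B \right)} = 9 - 2 B^{2}$ ($U{\left(B \right)} = 7 - \left(\left(B^{2} + B B\right) - 2\right) = 7 - \left(\left(B^{2} + B^{2}\right) - 2\right) = 7 - \left(2 B^{2} - 2\right) = 7 - \left(-2 + 2 B^{2}\right) = 9 - 2 B^{2}$)
$z = 33$ ($z = 28 + 5 = 33$)
$P{\left(V,G \right)} = G V$
$Z{\left(-211,U{\left(-1 \right)} Y{\left(5 \right)} + 2 \right)} - P{\left(81,z \right)} = 32 - 33 \cdot 81 = 32 - 2673 = -2641$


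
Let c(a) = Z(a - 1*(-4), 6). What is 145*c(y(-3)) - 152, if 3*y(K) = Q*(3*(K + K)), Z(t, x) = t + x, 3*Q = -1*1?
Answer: 1588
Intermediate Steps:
Q = -⅓ (Q = (-1*1)/3 = (⅓)*(-1) = -⅓ ≈ -0.33333)
y(K) = -2*K/3 (y(K) = (-(K + K))/3 = (-2*K)/3 = -2*K/3)
c(a) = 10 + a (c(a) = (a - 1*(-4)) + 6 = (a + 4) + 6 = (4 + a) + 6 = 10 + a)
145*c(y(-3)) - 152 = 145*(10 - ⅔*(-3)) - 152 = 145*(10 + 2) - 152 = 145*12 - 152 = 1740 - 152 = 1588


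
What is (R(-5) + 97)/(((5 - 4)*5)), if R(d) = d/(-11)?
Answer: 1072/55 ≈ 19.491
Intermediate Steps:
R(d) = -d/11 (R(d) = d*(-1/11) = -d/11)
(R(-5) + 97)/(((5 - 4)*5)) = (-1/11*(-5) + 97)/(((5 - 4)*5)) = (5/11 + 97)/((1*5)) = (1072/11)/5 = (⅕)*(1072/11) = 1072/55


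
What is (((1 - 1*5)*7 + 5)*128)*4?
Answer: -11776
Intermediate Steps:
(((1 - 1*5)*7 + 5)*128)*4 = (((1 - 5)*7 + 5)*128)*4 = ((-4*7 + 5)*128)*4 = ((-28 + 5)*128)*4 = -23*128*4 = -2944*4 = -11776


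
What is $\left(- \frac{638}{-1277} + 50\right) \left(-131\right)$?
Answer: $- \frac{8447928}{1277} \approx -6615.4$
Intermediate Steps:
$\left(- \frac{638}{-1277} + 50\right) \left(-131\right) = \left(\left(-638\right) \left(- \frac{1}{1277}\right) + 50\right) \left(-131\right) = \left(\frac{638}{1277} + 50\right) \left(-131\right) = \frac{64488}{1277} \left(-131\right) = - \frac{8447928}{1277}$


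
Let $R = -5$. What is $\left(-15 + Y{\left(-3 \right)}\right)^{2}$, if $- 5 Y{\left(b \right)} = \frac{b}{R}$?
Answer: $\frac{142884}{625} \approx 228.61$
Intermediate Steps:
$Y{\left(b \right)} = \frac{b}{25}$ ($Y{\left(b \right)} = - \frac{b \frac{1}{-5}}{5} = - \frac{b \left(- \frac{1}{5}\right)}{5} = - \frac{\left(- \frac{1}{5}\right) b}{5} = \frac{b}{25}$)
$\left(-15 + Y{\left(-3 \right)}\right)^{2} = \left(-15 + \frac{1}{25} \left(-3\right)\right)^{2} = \left(-15 - \frac{3}{25}\right)^{2} = \left(- \frac{378}{25}\right)^{2} = \frac{142884}{625}$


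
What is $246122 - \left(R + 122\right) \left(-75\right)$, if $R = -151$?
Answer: $243947$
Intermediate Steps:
$246122 - \left(R + 122\right) \left(-75\right) = 246122 - \left(-151 + 122\right) \left(-75\right) = 246122 - \left(-29\right) \left(-75\right) = 246122 - 2175 = 243947$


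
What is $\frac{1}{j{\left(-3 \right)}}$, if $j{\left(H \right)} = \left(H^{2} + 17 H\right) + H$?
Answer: $- \frac{1}{45} \approx -0.022222$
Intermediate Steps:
$j{\left(H \right)} = H^{2} + 18 H$
$\frac{1}{j{\left(-3 \right)}} = \frac{1}{\left(-3\right) \left(18 - 3\right)} = \frac{1}{\left(-3\right) 15} = \frac{1}{-45} = - \frac{1}{45}$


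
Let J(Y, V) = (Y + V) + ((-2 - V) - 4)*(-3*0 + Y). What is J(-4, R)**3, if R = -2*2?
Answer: 0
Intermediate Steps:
R = -4
J(Y, V) = V + Y + Y*(-6 - V) (J(Y, V) = (V + Y) + (-6 - V)*(0 + Y) = (V + Y) + (-6 - V)*Y = (V + Y) + Y*(-6 - V) = V + Y + Y*(-6 - V))
J(-4, R)**3 = (-4 - 5*(-4) - 1*(-4)*(-4))**3 = (-4 + 20 - 16)**3 = 0**3 = 0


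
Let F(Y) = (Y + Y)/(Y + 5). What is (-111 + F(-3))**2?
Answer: 12996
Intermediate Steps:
F(Y) = 2*Y/(5 + Y) (F(Y) = (2*Y)/(5 + Y) = 2*Y/(5 + Y))
(-111 + F(-3))**2 = (-111 + 2*(-3)/(5 - 3))**2 = (-111 + 2*(-3)/2)**2 = (-111 + 2*(-3)*(1/2))**2 = (-111 - 3)**2 = (-114)**2 = 12996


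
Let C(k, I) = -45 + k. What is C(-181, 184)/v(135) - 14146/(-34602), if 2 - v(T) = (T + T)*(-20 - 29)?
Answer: 44839955/114463416 ≈ 0.39174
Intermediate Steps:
v(T) = 2 + 98*T (v(T) = 2 - (T + T)*(-20 - 29) = 2 - 2*T*(-49) = 2 - (-98)*T = 2 + 98*T)
C(-181, 184)/v(135) - 14146/(-34602) = (-45 - 181)/(2 + 98*135) - 14146/(-34602) = -226/(2 + 13230) - 14146*(-1/34602) = -226/13232 + 7073/17301 = -226*1/13232 + 7073/17301 = -113/6616 + 7073/17301 = 44839955/114463416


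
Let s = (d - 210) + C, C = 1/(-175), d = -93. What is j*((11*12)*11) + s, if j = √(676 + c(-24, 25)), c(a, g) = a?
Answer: -53026/175 + 2904*√163 ≈ 36773.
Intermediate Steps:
C = -1/175 ≈ -0.0057143
j = 2*√163 (j = √(676 - 24) = √652 = 2*√163 ≈ 25.534)
s = -53026/175 (s = (-93 - 210) - 1/175 = -303 - 1/175 = -53026/175 ≈ -303.01)
j*((11*12)*11) + s = (2*√163)*((11*12)*11) - 53026/175 = (2*√163)*(132*11) - 53026/175 = (2*√163)*1452 - 53026/175 = 2904*√163 - 53026/175 = -53026/175 + 2904*√163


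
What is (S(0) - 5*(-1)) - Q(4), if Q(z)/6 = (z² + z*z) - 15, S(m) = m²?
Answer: -97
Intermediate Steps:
Q(z) = -90 + 12*z² (Q(z) = 6*((z² + z*z) - 15) = 6*((z² + z²) - 15) = 6*(2*z² - 15) = 6*(-15 + 2*z²) = -90 + 12*z²)
(S(0) - 5*(-1)) - Q(4) = (0² - 5*(-1)) - (-90 + 12*4²) = (0 + 5) - (-90 + 12*16) = 5 - (-90 + 192) = 5 - 1*102 = 5 - 102 = -97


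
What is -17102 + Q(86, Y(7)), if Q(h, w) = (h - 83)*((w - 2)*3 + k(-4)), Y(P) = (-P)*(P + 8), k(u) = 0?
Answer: -18065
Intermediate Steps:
Y(P) = -P*(8 + P) (Y(P) = (-P)*(8 + P) = -P*(8 + P))
Q(h, w) = (-83 + h)*(-6 + 3*w) (Q(h, w) = (h - 83)*((w - 2)*3 + 0) = (-83 + h)*((-2 + w)*3 + 0) = (-83 + h)*((-6 + 3*w) + 0) = (-83 + h)*(-6 + 3*w))
-17102 + Q(86, Y(7)) = -17102 + (498 - (-249)*7*(8 + 7) - 6*86 + 3*86*(-1*7*(8 + 7))) = -17102 + (498 - (-249)*7*15 - 516 + 3*86*(-1*7*15)) = -17102 + (498 - 249*(-105) - 516 + 3*86*(-105)) = -17102 + (498 + 26145 - 516 - 27090) = -17102 - 963 = -18065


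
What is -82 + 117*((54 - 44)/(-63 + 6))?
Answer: -1948/19 ≈ -102.53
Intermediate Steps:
-82 + 117*((54 - 44)/(-63 + 6)) = -82 + 117*(10/(-57)) = -82 + 117*(10*(-1/57)) = -82 + 117*(-10/57) = -82 - 390/19 = -1948/19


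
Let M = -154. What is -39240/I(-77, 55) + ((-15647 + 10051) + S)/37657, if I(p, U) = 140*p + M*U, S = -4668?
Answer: 128007868/72489725 ≈ 1.7659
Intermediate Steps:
I(p, U) = -154*U + 140*p (I(p, U) = 140*p - 154*U = -154*U + 140*p)
-39240/I(-77, 55) + ((-15647 + 10051) + S)/37657 = -39240/(-154*55 + 140*(-77)) + ((-15647 + 10051) - 4668)/37657 = -39240/(-8470 - 10780) + (-5596 - 4668)*(1/37657) = -39240/(-19250) - 10264*1/37657 = -39240*(-1/19250) - 10264/37657 = 3924/1925 - 10264/37657 = 128007868/72489725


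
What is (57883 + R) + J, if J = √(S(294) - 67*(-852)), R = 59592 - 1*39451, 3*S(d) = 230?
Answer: 78024 + √514446/3 ≈ 78263.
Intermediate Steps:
S(d) = 230/3 (S(d) = (⅓)*230 = 230/3)
R = 20141 (R = 59592 - 39451 = 20141)
J = √514446/3 (J = √(230/3 - 67*(-852)) = √(230/3 + 57084) = √(171482/3) = √514446/3 ≈ 239.08)
(57883 + R) + J = (57883 + 20141) + √514446/3 = 78024 + √514446/3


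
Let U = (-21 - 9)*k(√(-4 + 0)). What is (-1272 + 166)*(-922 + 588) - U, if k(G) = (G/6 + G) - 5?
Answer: 369254 + 70*I ≈ 3.6925e+5 + 70.0*I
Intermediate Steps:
k(G) = -5 + 7*G/6 (k(G) = (G*(⅙) + G) - 5 = (G/6 + G) - 5 = 7*G/6 - 5 = -5 + 7*G/6)
U = 150 - 70*I (U = (-21 - 9)*(-5 + 7*√(-4 + 0)/6) = -30*(-5 + 7*√(-4)/6) = -30*(-5 + 7*(2*I)/6) = -30*(-5 + 7*I/3) = 150 - 70*I ≈ 150.0 - 70.0*I)
(-1272 + 166)*(-922 + 588) - U = (-1272 + 166)*(-922 + 588) - (150 - 70*I) = -1106*(-334) + (-150 + 70*I) = 369404 + (-150 + 70*I) = 369254 + 70*I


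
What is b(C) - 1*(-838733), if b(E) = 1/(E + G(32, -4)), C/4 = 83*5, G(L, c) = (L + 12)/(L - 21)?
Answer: 1395651713/1664 ≈ 8.3873e+5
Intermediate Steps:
G(L, c) = (12 + L)/(-21 + L)
C = 1660 (C = 4*(83*5) = 4*415 = 1660)
b(E) = 1/(4 + E) (b(E) = 1/(E + (12 + 32)/(-21 + 32)) = 1/(E + 44/11) = 1/(E + (1/11)*44) = 1/(E + 4) = 1/(4 + E))
b(C) - 1*(-838733) = 1/(4 + 1660) - 1*(-838733) = 1/1664 + 838733 = 1395651713/1664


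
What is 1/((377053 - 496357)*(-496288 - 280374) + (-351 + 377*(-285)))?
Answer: 1/92658775452 ≈ 1.0792e-11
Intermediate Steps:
1/((377053 - 496357)*(-496288 - 280374) + (-351 + 377*(-285))) = 1/(-119304*(-776662) + (-351 - 107445)) = 1/(92658883248 - 107796) = 1/92658775452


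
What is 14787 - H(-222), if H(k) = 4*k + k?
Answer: 15897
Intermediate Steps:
H(k) = 5*k
14787 - H(-222) = 14787 - 5*(-222) = 14787 - 1*(-1110) = 14787 + 1110 = 15897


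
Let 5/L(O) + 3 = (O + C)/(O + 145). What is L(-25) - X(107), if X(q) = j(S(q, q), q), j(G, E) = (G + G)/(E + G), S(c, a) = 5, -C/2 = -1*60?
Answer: -6985/2968 ≈ -2.3534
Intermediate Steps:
C = 120 (C = -(-2)*60 = -2*(-60) = 120)
L(O) = 5/(-3 + (120 + O)/(145 + O)) (L(O) = 5/(-3 + (O + 120)/(O + 145)) = 5/(-3 + (120 + O)/(145 + O)))
j(G, E) = 2*G/(E + G) (j(G, E) = (2*G)/(E + G) = 2*G/(E + G))
X(q) = 10/(5 + q) (X(q) = 2*5/(q + 5) = 2*5/(5 + q) = 10/(5 + q))
L(-25) - X(107) = 5*(-145 - 1*(-25))/(315 + 2*(-25)) - 10/(5 + 107) = 5*(-145 + 25)/(315 - 50) - 10/112 = 5*(-120)/265 - 10/112 = 5*(1/265)*(-120) - 1*5/56 = -120/53 - 5/56 = -6985/2968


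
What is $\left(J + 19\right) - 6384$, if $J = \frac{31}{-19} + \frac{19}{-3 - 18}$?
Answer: $- \frac{2540647}{399} \approx -6367.5$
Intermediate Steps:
$J = - \frac{1012}{399}$ ($J = 31 \left(- \frac{1}{19}\right) + \frac{19}{-21} = - \frac{31}{19} + 19 \left(- \frac{1}{21}\right) = - \frac{31}{19} - \frac{19}{21} = - \frac{1012}{399} \approx -2.5363$)
$\left(J + 19\right) - 6384 = \left(- \frac{1012}{399} + 19\right) - 6384 = \frac{6569}{399} - 6384 = - \frac{2540647}{399}$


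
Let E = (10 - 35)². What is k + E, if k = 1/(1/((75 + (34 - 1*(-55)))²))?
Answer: 27521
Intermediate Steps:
E = 625 (E = (-25)² = 625)
k = 26896 (k = 1/(1/((75 + (34 + 55))²)) = 1/(1/((75 + 89)²)) = 1/(1/(164²)) = 1/(1/26896) = 26896)
k + E = 26896 + 625 = 27521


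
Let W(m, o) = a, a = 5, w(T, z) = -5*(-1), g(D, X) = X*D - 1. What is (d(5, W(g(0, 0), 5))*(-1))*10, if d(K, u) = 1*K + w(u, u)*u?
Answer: -300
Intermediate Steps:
g(D, X) = -1 + D*X (g(D, X) = D*X - 1 = -1 + D*X)
w(T, z) = 5
W(m, o) = 5
d(K, u) = K + 5*u (d(K, u) = 1*K + 5*u = K + 5*u)
(d(5, W(g(0, 0), 5))*(-1))*10 = ((5 + 5*5)*(-1))*10 = ((5 + 25)*(-1))*10 = (30*(-1))*10 = -30*10 = -300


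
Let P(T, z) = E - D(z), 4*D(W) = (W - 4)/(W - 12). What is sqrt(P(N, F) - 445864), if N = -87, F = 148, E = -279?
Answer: I*sqrt(515741614)/34 ≈ 667.94*I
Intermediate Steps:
D(W) = (-4 + W)/(4*(-12 + W)) (D(W) = ((W - 4)/(W - 12))/4 = ((-4 + W)/(-12 + W))/4 = (-4 + W)/(4*(-12 + W)))
P(T, z) = -279 - (-4 + z)/(4*(-12 + z))
sqrt(P(N, F) - 445864) = sqrt((13396 - 1117*148)/(4*(-12 + 148)) - 445864) = sqrt((1/4)*(13396 - 165316)/136 - 445864) = sqrt((1/4)*(1/136)*(-151920) - 445864) = sqrt(-9495/34 - 445864) = sqrt(-15168871/34) = I*sqrt(515741614)/34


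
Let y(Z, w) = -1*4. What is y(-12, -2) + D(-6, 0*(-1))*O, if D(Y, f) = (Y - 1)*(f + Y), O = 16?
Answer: 668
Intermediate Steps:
y(Z, w) = -4
D(Y, f) = (-1 + Y)*(Y + f)
y(-12, -2) + D(-6, 0*(-1))*O = -4 + ((-6)² - 1*(-6) - 0*(-1) - 0*(-1))*16 = -4 + (36 + 6 - 1*0 - 6*0)*16 = -4 + (36 + 6 + 0 + 0)*16 = -4 + 42*16 = -4 + 672 = 668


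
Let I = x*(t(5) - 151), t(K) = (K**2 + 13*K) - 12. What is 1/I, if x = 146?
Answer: -1/10658 ≈ -9.3826e-5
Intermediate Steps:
t(K) = -12 + K**2 + 13*K
I = -10658 (I = 146*((-12 + 5**2 + 13*5) - 151) = 146*((-12 + 25 + 65) - 151) = 146*(78 - 151) = 146*(-73) = -10658)
1/I = 1/(-10658) = -1/10658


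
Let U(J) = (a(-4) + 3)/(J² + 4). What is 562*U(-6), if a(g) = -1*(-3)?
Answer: 843/10 ≈ 84.300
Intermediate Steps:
a(g) = 3
U(J) = 6/(4 + J²) (U(J) = (3 + 3)/(J² + 4) = 6/(4 + J²))
562*U(-6) = 562*(6/(4 + (-6)²)) = 562*(6/(4 + 36)) = 562*(6/40) = 562*(6*(1/40)) = 562*(3/20) = 843/10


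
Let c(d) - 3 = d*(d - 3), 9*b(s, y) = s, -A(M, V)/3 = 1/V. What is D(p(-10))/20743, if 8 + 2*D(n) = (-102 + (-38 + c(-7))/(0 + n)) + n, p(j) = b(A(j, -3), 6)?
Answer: 923/186687 ≈ 0.0049441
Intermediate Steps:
A(M, V) = -3/V
b(s, y) = s/9
p(j) = ⅑ (p(j) = (-3/(-3))/9 = (-3*(-⅓))/9 = (⅑)*1 = ⅑)
c(d) = 3 + d*(-3 + d) (c(d) = 3 + d*(d - 3) = 3 + d*(-3 + d))
D(n) = -55 + n/2 + 35/(2*n) (D(n) = -4 + ((-102 + (-38 + (3 + (-7)² - 3*(-7)))/(0 + n)) + n)/2 = -4 + ((-102 + (-38 + (3 + 49 + 21))/n) + n)/2 = -4 + ((-102 + (-38 + 73)/n) + n)/2 = -4 + ((-102 + 35/n) + n)/2 = -4 + (-102 + n + 35/n)/2 = -4 + (-51 + n/2 + 35/(2*n)) = -55 + n/2 + 35/(2*n))
D(p(-10))/20743 = ((35 + (-110 + ⅑)/9)/(2*(⅑)))/20743 = ((½)*9*(35 + (⅑)*(-989/9)))*(1/20743) = ((½)*9*(35 - 989/81))*(1/20743) = ((½)*9*(1846/81))*(1/20743) = (923/9)*(1/20743) = 923/186687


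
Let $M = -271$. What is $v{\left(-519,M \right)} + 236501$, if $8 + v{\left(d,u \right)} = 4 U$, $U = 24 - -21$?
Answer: $236673$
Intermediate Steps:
$U = 45$ ($U = 24 + 21 = 45$)
$v{\left(d,u \right)} = 172$ ($v{\left(d,u \right)} = -8 + 4 \cdot 45 = -8 + 180 = 172$)
$v{\left(-519,M \right)} + 236501 = 172 + 236501 = 236673$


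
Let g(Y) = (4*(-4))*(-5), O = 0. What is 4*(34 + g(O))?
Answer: 456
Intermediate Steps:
g(Y) = 80 (g(Y) = -16*(-5) = 80)
4*(34 + g(O)) = 4*(34 + 80) = 4*114 = 456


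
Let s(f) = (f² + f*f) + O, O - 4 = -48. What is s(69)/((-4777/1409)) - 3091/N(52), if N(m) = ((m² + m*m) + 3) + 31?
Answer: -72689965591/25996434 ≈ -2796.2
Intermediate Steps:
O = -44 (O = 4 - 48 = -44)
s(f) = -44 + 2*f² (s(f) = (f² + f*f) - 44 = (f² + f²) - 44 = 2*f² - 44 = -44 + 2*f²)
N(m) = 34 + 2*m² (N(m) = ((m² + m²) + 3) + 31 = (2*m² + 3) + 31 = (3 + 2*m²) + 31 = 34 + 2*m²)
s(69)/((-4777/1409)) - 3091/N(52) = (-44 + 2*69²)/((-4777/1409)) - 3091/(34 + 2*52²) = (-44 + 2*4761)/((-4777*1/1409)) - 3091/(34 + 2*2704) = (-44 + 9522)/(-4777/1409) - 3091/(34 + 5408) = 9478*(-1409/4777) - 3091/5442 = -13354502/4777 - 3091*1/5442 = -13354502/4777 - 3091/5442 = -72689965591/25996434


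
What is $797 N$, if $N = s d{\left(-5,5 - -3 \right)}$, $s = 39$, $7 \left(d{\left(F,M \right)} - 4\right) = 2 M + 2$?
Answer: $\frac{1429818}{7} \approx 2.0426 \cdot 10^{5}$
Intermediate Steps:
$d{\left(F,M \right)} = \frac{30}{7} + \frac{2 M}{7}$ ($d{\left(F,M \right)} = 4 + \frac{2 M + 2}{7} = 4 + \frac{2 + 2 M}{7} = 4 + \left(\frac{2}{7} + \frac{2 M}{7}\right) = \frac{30}{7} + \frac{2 M}{7}$)
$N = \frac{1794}{7}$ ($N = 39 \left(\frac{30}{7} + \frac{2 \left(5 - -3\right)}{7}\right) = 39 \left(\frac{30}{7} + \frac{2 \left(5 + 3\right)}{7}\right) = 39 \left(\frac{30}{7} + \frac{2}{7} \cdot 8\right) = 39 \left(\frac{30}{7} + \frac{16}{7}\right) = 39 \cdot \frac{46}{7} = \frac{1794}{7} \approx 256.29$)
$797 N = 797 \cdot \frac{1794}{7} = \frac{1429818}{7}$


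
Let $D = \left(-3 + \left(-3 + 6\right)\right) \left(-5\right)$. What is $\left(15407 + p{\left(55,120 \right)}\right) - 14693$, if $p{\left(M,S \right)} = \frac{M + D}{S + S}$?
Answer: $\frac{34283}{48} \approx 714.23$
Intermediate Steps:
$D = 0$ ($D = \left(-3 + 3\right) \left(-5\right) = 0 \left(-5\right) = 0$)
$p{\left(M,S \right)} = \frac{M}{2 S}$ ($p{\left(M,S \right)} = \frac{M + 0}{S + S} = \frac{M}{2 S}$)
$\left(15407 + p{\left(55,120 \right)}\right) - 14693 = \left(15407 + \frac{1}{2} \cdot 55 \cdot \frac{1}{120}\right) - 14693 = \left(15407 + \frac{11}{48}\right) - 14693 = \frac{739547}{48} - 14693 = \frac{34283}{48}$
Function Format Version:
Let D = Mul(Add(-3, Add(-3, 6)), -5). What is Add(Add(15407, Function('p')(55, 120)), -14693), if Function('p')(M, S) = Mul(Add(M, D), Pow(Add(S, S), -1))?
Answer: Rational(34283, 48) ≈ 714.23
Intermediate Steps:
D = 0 (D = Mul(Add(-3, 3), -5) = Mul(0, -5) = 0)
Function('p')(M, S) = Mul(Rational(1, 2), M, Pow(S, -1)) (Function('p')(M, S) = Mul(Add(M, 0), Pow(Add(S, S), -1)) = Mul(M, Pow(Mul(2, S), -1)) = Mul(M, Mul(Rational(1, 2), Pow(S, -1))) = Mul(Rational(1, 2), M, Pow(S, -1)))
Add(Add(15407, Function('p')(55, 120)), -14693) = Add(Add(15407, Mul(Rational(1, 2), 55, Pow(120, -1))), -14693) = Add(Add(15407, Mul(Rational(1, 2), 55, Rational(1, 120))), -14693) = Add(Add(15407, Rational(11, 48)), -14693) = Add(Rational(739547, 48), -14693) = Rational(34283, 48)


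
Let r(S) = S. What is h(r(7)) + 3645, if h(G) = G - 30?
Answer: 3622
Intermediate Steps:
h(G) = -30 + G
h(r(7)) + 3645 = (-30 + 7) + 3645 = -23 + 3645 = 3622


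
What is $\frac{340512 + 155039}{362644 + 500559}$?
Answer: $\frac{495551}{863203} \approx 0.57408$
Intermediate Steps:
$\frac{340512 + 155039}{362644 + 500559} = \frac{495551}{863203}$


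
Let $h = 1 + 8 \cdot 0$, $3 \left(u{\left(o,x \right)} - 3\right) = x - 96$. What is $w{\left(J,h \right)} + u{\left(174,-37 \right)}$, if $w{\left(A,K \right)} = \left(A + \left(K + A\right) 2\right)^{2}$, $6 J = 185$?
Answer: $\frac{106667}{12} \approx 8888.9$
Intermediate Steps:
$u{\left(o,x \right)} = -29 + \frac{x}{3}$ ($u{\left(o,x \right)} = 3 + \frac{x - 96}{3} = 3 + \frac{-96 + x}{3} = 3 + \left(-32 + \frac{x}{3}\right) = -29 + \frac{x}{3}$)
$J = \frac{185}{6}$ ($J = \frac{1}{6} \cdot 185 = \frac{185}{6} \approx 30.833$)
$h = 1$ ($h = 1 + 0 = 1$)
$w{\left(A,K \right)} = \left(2 K + 3 A\right)^{2}$ ($w{\left(A,K \right)} = \left(A + \left(A + K\right) 2\right)^{2} = \left(A + \left(2 A + 2 K\right)\right)^{2} = \left(2 K + 3 A\right)^{2}$)
$w{\left(J,h \right)} + u{\left(174,-37 \right)} = \left(2 \cdot 1 + 3 \cdot \frac{185}{6}\right)^{2} + \left(-29 + \frac{1}{3} \left(-37\right)\right) = \left(2 + \frac{185}{2}\right)^{2} - \frac{124}{3} = \left(\frac{189}{2}\right)^{2} - \frac{124}{3} = \frac{35721}{4} - \frac{124}{3} = \frac{106667}{12}$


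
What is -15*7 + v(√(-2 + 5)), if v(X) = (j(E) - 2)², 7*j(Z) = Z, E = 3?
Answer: -5024/49 ≈ -102.53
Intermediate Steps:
j(Z) = Z/7
v(X) = 121/49 (v(X) = ((⅐)*3 - 2)² = (3/7 - 2)² = (-11/7)² = 121/49)
-15*7 + v(√(-2 + 5)) = -15*7 + 121/49 = -105 + 121/49 = -5024/49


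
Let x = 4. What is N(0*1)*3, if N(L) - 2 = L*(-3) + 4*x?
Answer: 54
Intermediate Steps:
N(L) = 18 - 3*L (N(L) = 2 + (L*(-3) + 4*4) = 2 + (-3*L + 16) = 2 + (16 - 3*L) = 18 - 3*L)
N(0*1)*3 = (18 - 0)*3 = (18 - 3*0)*3 = (18 + 0)*3 = 18*3 = 54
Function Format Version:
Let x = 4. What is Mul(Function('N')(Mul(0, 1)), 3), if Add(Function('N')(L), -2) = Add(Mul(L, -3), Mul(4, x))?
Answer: 54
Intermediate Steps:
Function('N')(L) = Add(18, Mul(-3, L)) (Function('N')(L) = Add(2, Add(Mul(L, -3), Mul(4, 4))) = Add(2, Add(Mul(-3, L), 16)) = Add(2, Add(16, Mul(-3, L))) = Add(18, Mul(-3, L)))
Mul(Function('N')(Mul(0, 1)), 3) = Mul(Add(18, Mul(-3, Mul(0, 1))), 3) = Mul(Add(18, Mul(-3, 0)), 3) = Mul(Add(18, 0), 3) = Mul(18, 3) = 54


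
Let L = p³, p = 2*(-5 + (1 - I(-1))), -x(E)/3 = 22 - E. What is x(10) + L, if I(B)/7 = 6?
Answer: -778724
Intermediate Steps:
I(B) = 42 (I(B) = 7*6 = 42)
x(E) = -66 + 3*E (x(E) = -3*(22 - E) = -66 + 3*E)
p = -92 (p = 2*(-5 + (1 - 1*42)) = 2*(-5 + (1 - 42)) = 2*(-5 - 41) = 2*(-46) = -92)
L = -778688 (L = (-92)³ = -778688)
x(10) + L = (-66 + 3*10) - 778688 = (-66 + 30) - 778688 = -36 - 778688 = -778724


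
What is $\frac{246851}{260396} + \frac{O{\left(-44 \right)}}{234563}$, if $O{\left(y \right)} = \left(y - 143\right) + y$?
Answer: $\frac{8263137091}{8725609564} \approx 0.947$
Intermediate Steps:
$O{\left(y \right)} = -143 + 2 y$ ($O{\left(y \right)} = \left(-143 + y\right) + y = -143 + 2 y$)
$\frac{246851}{260396} + \frac{O{\left(-44 \right)}}{234563} = \frac{246851}{260396} + \frac{-143 + 2 \left(-44\right)}{234563} = 246851 \cdot \frac{1}{260396} + \left(-143 - 88\right) \frac{1}{234563} = \frac{246851}{260396} - \frac{33}{33509} = \frac{8263137091}{8725609564}$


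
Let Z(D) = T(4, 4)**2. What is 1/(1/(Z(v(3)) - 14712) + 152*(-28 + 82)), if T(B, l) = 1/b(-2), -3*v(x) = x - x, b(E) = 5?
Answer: 367799/3018894167 ≈ 0.00012183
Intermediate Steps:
v(x) = 0 (v(x) = -(x - x)/3 = -1/3*0 = 0)
T(B, l) = 1/5
Z(D) = 1/25 (Z(D) = (1/5)**2 = 1/25)
1/(1/(Z(v(3)) - 14712) + 152*(-28 + 82)) = 1/(1/(1/25 - 14712) + 152*(-28 + 82)) = 1/(1/(-367799/25) + 152*54) = 1/(-25/367799 + 8208) = 1/(3018894167/367799) = 367799/3018894167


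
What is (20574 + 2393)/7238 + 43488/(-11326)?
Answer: -3902993/5855542 ≈ -0.66655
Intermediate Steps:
(20574 + 2393)/7238 + 43488/(-11326) = 22967*(1/7238) + 43488*(-1/11326) = 3281/1034 - 21744/5663 = -3902993/5855542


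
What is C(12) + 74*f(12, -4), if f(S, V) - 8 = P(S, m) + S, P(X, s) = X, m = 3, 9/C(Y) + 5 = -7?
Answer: 9469/4 ≈ 2367.3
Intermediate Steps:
C(Y) = -¾ (C(Y) = 9/(-5 - 7) = 9/(-12) = 9*(-1/12) = -¾)
f(S, V) = 8 + 2*S (f(S, V) = 8 + (S + S) = 8 + 2*S)
C(12) + 74*f(12, -4) = -¾ + 74*(8 + 2*12) = -¾ + 74*(8 + 24) = -¾ + 74*32 = -¾ + 2368 = 9469/4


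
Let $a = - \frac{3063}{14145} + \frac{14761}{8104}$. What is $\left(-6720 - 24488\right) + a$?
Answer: $- \frac{1192407590949}{38210360} \approx -31206.0$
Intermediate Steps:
$a = \frac{61323931}{38210360}$ ($a = \left(-3063\right) \frac{1}{14145} + 14761 \cdot \frac{1}{8104} = - \frac{1021}{4715} + \frac{14761}{8104} = \frac{61323931}{38210360} \approx 1.6049$)
$\left(-6720 - 24488\right) + a = \left(-6720 - 24488\right) + \frac{61323931}{38210360} = -31208 + \frac{61323931}{38210360} = - \frac{1192407590949}{38210360}$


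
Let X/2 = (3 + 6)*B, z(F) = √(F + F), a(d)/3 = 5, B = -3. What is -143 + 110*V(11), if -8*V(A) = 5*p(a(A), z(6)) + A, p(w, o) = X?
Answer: 13673/4 ≈ 3418.3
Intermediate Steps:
a(d) = 15 (a(d) = 3*5 = 15)
z(F) = √2*√F (z(F) = √(2*F) = √2*√F)
X = -54 (X = 2*((3 + 6)*(-3)) = 2*(9*(-3)) = 2*(-27) = -54)
p(w, o) = -54
V(A) = 135/4 - A/8 (V(A) = -(5*(-54) + A)/8 = -(-270 + A)/8 = 135/4 - A/8)
-143 + 110*V(11) = -143 + 110*(135/4 - ⅛*11) = -143 + 110*(135/4 - 11/8) = -143 + 110*(259/8) = -143 + 14245/4 = 13673/4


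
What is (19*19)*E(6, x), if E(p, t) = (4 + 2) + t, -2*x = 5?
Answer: 2527/2 ≈ 1263.5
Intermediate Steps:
x = -5/2 (x = -1/2*5 = -5/2 ≈ -2.5000)
E(p, t) = 6 + t
(19*19)*E(6, x) = (19*19)*(6 - 5/2) = 361*(7/2) = 2527/2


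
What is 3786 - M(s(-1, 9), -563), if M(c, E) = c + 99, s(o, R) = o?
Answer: 3688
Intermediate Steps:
M(c, E) = 99 + c
3786 - M(s(-1, 9), -563) = 3786 - (99 - 1) = 3786 - 1*98 = 3786 - 98 = 3688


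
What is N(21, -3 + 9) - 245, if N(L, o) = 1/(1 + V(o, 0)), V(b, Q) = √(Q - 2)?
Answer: (-245*√2 + 244*I)/(√2 - I) ≈ -244.67 - 0.4714*I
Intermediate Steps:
V(b, Q) = √(-2 + Q)
N(L, o) = 1/(1 + I*√2) (N(L, o) = 1/(1 + √(-2 + 0)) = 1/(1 + √(-2)) = 1/(1 + I*√2))
N(21, -3 + 9) - 245 = (⅓ - I*√2/3) - 245 = -734/3 - I*√2/3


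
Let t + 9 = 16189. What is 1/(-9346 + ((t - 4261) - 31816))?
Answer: -1/29243 ≈ -3.4196e-5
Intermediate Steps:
t = 16180 (t = -9 + 16189 = 16180)
1/(-9346 + ((t - 4261) - 31816)) = 1/(-9346 + ((16180 - 4261) - 31816)) = 1/(-9346 + (11919 - 31816)) = 1/(-9346 - 19897) = 1/(-29243) = -1/29243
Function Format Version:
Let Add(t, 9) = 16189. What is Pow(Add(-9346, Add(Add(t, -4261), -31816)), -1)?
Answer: Rational(-1, 29243) ≈ -3.4196e-5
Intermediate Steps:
t = 16180 (t = Add(-9, 16189) = 16180)
Pow(Add(-9346, Add(Add(t, -4261), -31816)), -1) = Pow(Add(-9346, Add(Add(16180, -4261), -31816)), -1) = Pow(Add(-9346, Add(11919, -31816)), -1) = Pow(Add(-9346, -19897), -1) = Pow(-29243, -1) = Rational(-1, 29243)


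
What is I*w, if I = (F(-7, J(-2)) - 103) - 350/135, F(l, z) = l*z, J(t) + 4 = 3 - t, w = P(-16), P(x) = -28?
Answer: 85120/27 ≈ 3152.6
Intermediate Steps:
w = -28
J(t) = -1 - t (J(t) = -4 + (3 - t) = -1 - t)
I = -3040/27 (I = (-7*(-1 - 1*(-2)) - 103) - 350/135 = (-7*(-1 + 2) - 103) - 350*1/135 = (-7*1 - 103) - 70/27 = (-7 - 103) - 70/27 = -110 - 70/27 = -3040/27 ≈ -112.59)
I*w = -3040/27*(-28) = 85120/27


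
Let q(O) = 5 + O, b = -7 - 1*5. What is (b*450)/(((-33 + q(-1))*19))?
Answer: 5400/551 ≈ 9.8004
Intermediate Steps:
b = -12 (b = -7 - 5 = -12)
(b*450)/(((-33 + q(-1))*19)) = (-12*450)/(((-33 + (5 - 1))*19)) = -5400*1/(19*(-33 + 4)) = -5400/((-29*19)) = -5400/(-551) = -5400*(-1/551) = 5400/551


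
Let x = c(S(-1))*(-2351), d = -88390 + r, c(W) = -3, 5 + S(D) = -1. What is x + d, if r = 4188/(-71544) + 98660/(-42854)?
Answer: -10390922277321/127747774 ≈ -81339.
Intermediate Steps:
r = -301583483/127747774 (r = 4188*(-1/71544) + 98660*(-1/42854) = -349/5962 - 49330/21427 = -301583483/127747774 ≈ -2.3608)
S(D) = -6 (S(D) = -5 - 1 = -6)
d = -11291927327343/127747774 (d = -88390 - 301583483/127747774 = -11291927327343/127747774 ≈ -88392.)
x = 7053 (x = -3*(-2351) = 7053)
x + d = 7053 - 11291927327343/127747774 = -10390922277321/127747774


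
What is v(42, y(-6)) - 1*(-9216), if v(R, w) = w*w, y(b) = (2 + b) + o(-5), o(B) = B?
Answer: 9297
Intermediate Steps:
y(b) = -3 + b (y(b) = (2 + b) - 5 = -3 + b)
v(R, w) = w²
v(42, y(-6)) - 1*(-9216) = (-3 - 6)² - 1*(-9216) = (-9)² + 9216 = 81 + 9216 = 9297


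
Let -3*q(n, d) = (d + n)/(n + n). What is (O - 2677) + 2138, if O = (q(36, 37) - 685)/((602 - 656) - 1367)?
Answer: -165290471/306936 ≈ -538.52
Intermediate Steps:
q(n, d) = -(d + n)/(6*n) (q(n, d) = -(d + n)/(3*(n + n)) = -(d + n)/(3*(2*n)) = -(d + n)*1/(2*n)/3 = -(d + n)/(6*n))
O = 148033/306936 (O = ((⅙)*(-1*37 - 1*36)/36 - 685)/((602 - 656) - 1367) = ((⅙)*(1/36)*(-37 - 36) - 685)/(-54 - 1367) = ((⅙)*(1/36)*(-73) - 685)/(-1421) = (-73/216 - 685)*(-1/1421) = -148033/216*(-1/1421) = 148033/306936 ≈ 0.48229)
(O - 2677) + 2138 = (148033/306936 - 2677) + 2138 = -821519639/306936 + 2138 = -165290471/306936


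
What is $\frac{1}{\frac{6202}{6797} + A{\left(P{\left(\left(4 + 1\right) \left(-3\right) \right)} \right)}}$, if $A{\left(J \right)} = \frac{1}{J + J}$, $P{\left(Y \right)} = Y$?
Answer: $\frac{29130}{25609} \approx 1.1375$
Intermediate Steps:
$A{\left(J \right)} = \frac{1}{2 J}$
$\frac{1}{\frac{6202}{6797} + A{\left(P{\left(\left(4 + 1\right) \left(-3\right) \right)} \right)}} = \frac{1}{\frac{6202}{6797} + \frac{1}{2 \left(4 + 1\right) \left(-3\right)}} = \frac{1}{6202 \cdot \frac{1}{6797} + \frac{1}{2 \cdot 5 \left(-3\right)}} = \frac{1}{\frac{886}{971} + \frac{1}{2 \left(-15\right)}} = \frac{1}{\frac{886}{971} + \frac{1}{2} \left(- \frac{1}{15}\right)} = \frac{1}{\frac{886}{971} - \frac{1}{30}} = \frac{1}{\frac{25609}{29130}} = \frac{29130}{25609}$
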